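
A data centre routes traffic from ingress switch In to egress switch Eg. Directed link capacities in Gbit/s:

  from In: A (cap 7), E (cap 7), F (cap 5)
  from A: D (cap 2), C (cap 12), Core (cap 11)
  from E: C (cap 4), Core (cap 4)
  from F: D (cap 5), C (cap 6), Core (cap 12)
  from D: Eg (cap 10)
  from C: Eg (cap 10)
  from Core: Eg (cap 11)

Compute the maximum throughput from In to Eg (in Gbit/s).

19

Augment In→A→D→Eg: bottleneck 2, flow now 2.
Augment In→A→C→Eg: bottleneck 5, flow now 7.
Augment In→E→C→Eg: bottleneck 4, flow now 11.
Augment In→E→Core→Eg: bottleneck 3, flow now 14.
Augment In→F→D→Eg: bottleneck 5, flow now 19.
No augmenting path remains; maximum flow = 19.
In the residual graph, reachable from In: {In}.
Min-cut edges: In→A (7), In→E (7), In→F (5); capacity 7 + 7 + 5 = 19.
This cut is saturated, so no flow can exceed 19.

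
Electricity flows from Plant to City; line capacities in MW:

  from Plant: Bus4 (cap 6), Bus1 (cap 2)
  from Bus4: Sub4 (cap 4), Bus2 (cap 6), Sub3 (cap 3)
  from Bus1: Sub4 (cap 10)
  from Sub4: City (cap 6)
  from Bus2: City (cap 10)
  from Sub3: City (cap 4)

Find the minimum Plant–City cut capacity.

8

Augment Plant→Bus4→Sub4→City: bottleneck 4, flow now 4.
Augment Plant→Bus4→Bus2→City: bottleneck 2, flow now 6.
Augment Plant→Bus1→Sub4→City: bottleneck 2, flow now 8.
No augmenting path remains; maximum flow = 8.
By max-flow min-cut, the minimum cut capacity equals the max flow.
In the residual graph, reachable from Plant: {Plant}.
Min-cut edges: Plant→Bus4 (6), Plant→Bus1 (2); capacity 6 + 2 = 8.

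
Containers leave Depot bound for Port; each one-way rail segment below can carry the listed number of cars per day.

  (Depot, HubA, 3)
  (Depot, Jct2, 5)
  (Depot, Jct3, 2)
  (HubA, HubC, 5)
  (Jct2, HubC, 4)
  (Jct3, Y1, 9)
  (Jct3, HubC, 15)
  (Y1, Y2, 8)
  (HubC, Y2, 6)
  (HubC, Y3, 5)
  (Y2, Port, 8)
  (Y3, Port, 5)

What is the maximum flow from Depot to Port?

Augment Depot→HubA→HubC→Y2→Port: bottleneck 3, flow now 3.
Augment Depot→Jct2→HubC→Y2→Port: bottleneck 3, flow now 6.
Augment Depot→Jct2→HubC→Y3→Port: bottleneck 1, flow now 7.
Augment Depot→Jct3→Y1→Y2→Port: bottleneck 2, flow now 9.
No augmenting path remains; maximum flow = 9.
In the residual graph, reachable from Depot: {Depot, Jct2}.
Min-cut edges: Depot→HubA (3), Depot→Jct3 (2), Jct2→HubC (4); capacity 3 + 2 + 4 = 9.
This cut is saturated, so no flow can exceed 9.

9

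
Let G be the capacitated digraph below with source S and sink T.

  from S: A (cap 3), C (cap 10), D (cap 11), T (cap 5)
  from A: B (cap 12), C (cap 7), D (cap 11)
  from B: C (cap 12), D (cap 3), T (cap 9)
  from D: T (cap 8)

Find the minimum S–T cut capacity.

Augment S→T: bottleneck 5, flow now 5.
Augment S→D→T: bottleneck 8, flow now 13.
Augment S→A→B→T: bottleneck 3, flow now 16.
No augmenting path remains; maximum flow = 16.
By max-flow min-cut, the minimum cut capacity equals the max flow.
In the residual graph, reachable from S: {S, C, D}.
Min-cut edges: S→A (3), S→T (5), D→T (8); capacity 3 + 5 + 8 = 16.

16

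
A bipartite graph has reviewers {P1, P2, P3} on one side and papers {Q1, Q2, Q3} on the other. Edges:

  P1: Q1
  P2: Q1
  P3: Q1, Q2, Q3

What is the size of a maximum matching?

Unit-capacity flow: source→left, listed edges, right→sink; max matching = max flow.
Augmenting path P1→Q1 (+1); matched 1.
Augmenting path P3→Q2 (+1); matched 2.
No augmenting path remains; maximum matching = 2.
König certificate: {P3, Q1} is a vertex cover of size 2 (every listed pair touches it), so no matching can be larger.

2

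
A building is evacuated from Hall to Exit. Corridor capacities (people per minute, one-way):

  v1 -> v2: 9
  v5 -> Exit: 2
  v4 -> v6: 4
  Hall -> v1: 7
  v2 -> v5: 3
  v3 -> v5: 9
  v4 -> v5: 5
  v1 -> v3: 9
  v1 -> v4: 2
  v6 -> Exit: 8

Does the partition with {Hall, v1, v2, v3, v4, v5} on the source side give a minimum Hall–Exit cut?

Given cut capacity: 4 + 2 = 6.
Augment Hall→v1→v2→v5→Exit: bottleneck 2, flow now 2.
Augment Hall→v1→v4→v6→Exit: bottleneck 2, flow now 4.
No augmenting path remains; maximum flow = 4.
In the residual graph, reachable from Hall: {Hall, v1, v2, v3, v5}.
Min-cut edges: v1→v4 (2), v5→Exit (2); capacity 2 + 2 = 4.
Cut capacity 6 exceeds the max flow 4, so it is not minimum.

No — its capacity is 6, but the minimum cut has capacity 4.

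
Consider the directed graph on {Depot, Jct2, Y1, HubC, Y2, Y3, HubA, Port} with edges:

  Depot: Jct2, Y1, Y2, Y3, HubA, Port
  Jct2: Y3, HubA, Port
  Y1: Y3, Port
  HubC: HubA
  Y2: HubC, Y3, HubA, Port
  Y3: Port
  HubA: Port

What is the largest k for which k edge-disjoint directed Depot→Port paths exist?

6

Assign every edge capacity 1; by Menger, the answer equals the max flow.
Path Depot→Port (+1); total 1.
Path Depot→Jct2→Port (+1); total 2.
Path Depot→Y1→Port (+1); total 3.
Path Depot→Y2→Port (+1); total 4.
Path Depot→Y3→Port (+1); total 5.
Path Depot→HubA→Port (+1); total 6.
No residual Depot→Port path; max flow = 6.
Certifying cut of size 6: {Depot→HubA, Depot→Jct2, Depot→Port, Depot→Y1, Depot→Y2, Depot→Y3}.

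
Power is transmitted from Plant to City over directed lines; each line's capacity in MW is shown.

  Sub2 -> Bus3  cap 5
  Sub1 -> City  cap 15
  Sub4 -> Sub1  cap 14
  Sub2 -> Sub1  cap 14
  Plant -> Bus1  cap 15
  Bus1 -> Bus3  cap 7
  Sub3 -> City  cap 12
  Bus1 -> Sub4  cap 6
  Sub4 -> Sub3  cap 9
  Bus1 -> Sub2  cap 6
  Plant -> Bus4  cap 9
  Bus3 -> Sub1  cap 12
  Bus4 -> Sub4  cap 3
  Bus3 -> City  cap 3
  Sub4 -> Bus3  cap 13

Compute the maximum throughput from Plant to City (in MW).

18

Augment Plant→Bus1→Bus3→City: bottleneck 3, flow now 3.
Augment Plant→Bus1→Sub4→Sub3→City: bottleneck 6, flow now 9.
Augment Plant→Bus1→Sub2→Sub1→City: bottleneck 6, flow now 15.
Augment Plant→Bus4→Sub4→Sub3→City: bottleneck 3, flow now 18.
No augmenting path remains; maximum flow = 18.
In the residual graph, reachable from Plant: {Plant, Bus4}.
Min-cut edges: Plant→Bus1 (15), Bus4→Sub4 (3); capacity 15 + 3 = 18.
This cut is saturated, so no flow can exceed 18.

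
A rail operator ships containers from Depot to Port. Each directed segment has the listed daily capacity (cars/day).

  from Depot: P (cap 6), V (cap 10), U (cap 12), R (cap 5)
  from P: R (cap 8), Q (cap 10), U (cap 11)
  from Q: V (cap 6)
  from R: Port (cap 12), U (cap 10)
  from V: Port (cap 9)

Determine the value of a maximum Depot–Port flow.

Augment Depot→R→Port: bottleneck 5, flow now 5.
Augment Depot→V→Port: bottleneck 9, flow now 14.
Augment Depot→P→R→Port: bottleneck 6, flow now 20.
No augmenting path remains; maximum flow = 20.
In the residual graph, reachable from Depot: {Depot, U, V}.
Min-cut edges: Depot→P (6), Depot→R (5), V→Port (9); capacity 6 + 5 + 9 = 20.
This cut is saturated, so no flow can exceed 20.

20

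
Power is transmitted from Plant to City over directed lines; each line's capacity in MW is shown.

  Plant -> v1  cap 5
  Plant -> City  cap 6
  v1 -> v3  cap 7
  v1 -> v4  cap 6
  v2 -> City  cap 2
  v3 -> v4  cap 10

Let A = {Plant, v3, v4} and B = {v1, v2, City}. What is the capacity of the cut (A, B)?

Edges leaving {Plant, v3, v4}: Plant→v1 (5), Plant→City (6).
Cut capacity = 5 + 6 = 11.

11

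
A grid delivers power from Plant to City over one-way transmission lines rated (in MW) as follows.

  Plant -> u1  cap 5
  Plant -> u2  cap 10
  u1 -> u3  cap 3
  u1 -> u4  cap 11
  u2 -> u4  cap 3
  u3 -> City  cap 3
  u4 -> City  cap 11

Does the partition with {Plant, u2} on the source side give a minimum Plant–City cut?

Given cut capacity: 5 + 3 = 8.
Augment Plant→u1→u3→City: bottleneck 3, flow now 3.
Augment Plant→u1→u4→City: bottleneck 2, flow now 5.
Augment Plant→u2→u4→City: bottleneck 3, flow now 8.
No augmenting path remains; maximum flow = 8.
Cut capacity 8 equals the max flow, so it is a minimum cut.

Yes — it is a minimum cut (capacity 8).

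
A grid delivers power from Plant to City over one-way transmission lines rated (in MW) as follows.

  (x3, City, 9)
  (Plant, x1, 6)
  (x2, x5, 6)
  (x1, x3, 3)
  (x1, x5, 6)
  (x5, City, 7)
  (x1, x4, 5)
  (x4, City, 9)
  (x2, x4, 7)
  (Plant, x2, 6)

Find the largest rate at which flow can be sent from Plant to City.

Augment Plant→x1→x3→City: bottleneck 3, flow now 3.
Augment Plant→x1→x4→City: bottleneck 3, flow now 6.
Augment Plant→x2→x4→City: bottleneck 6, flow now 12.
No augmenting path remains; maximum flow = 12.
In the residual graph, reachable from Plant: {Plant}.
Min-cut edges: Plant→x1 (6), Plant→x2 (6); capacity 6 + 6 = 12.
This cut is saturated, so no flow can exceed 12.

12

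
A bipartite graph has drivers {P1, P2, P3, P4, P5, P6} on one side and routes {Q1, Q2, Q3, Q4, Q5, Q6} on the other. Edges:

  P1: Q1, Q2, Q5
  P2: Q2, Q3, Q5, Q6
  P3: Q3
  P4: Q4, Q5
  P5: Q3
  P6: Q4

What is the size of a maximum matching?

Unit-capacity flow: source→left, listed edges, right→sink; max matching = max flow.
Augmenting path P1→Q1 (+1); matched 1.
Augmenting path P2→Q2 (+1); matched 2.
Augmenting path P3→Q3 (+1); matched 3.
Augmenting path P4→Q4 (+1); matched 4.
Augmenting path P6→Q4→P4→Q5 (+1); matched 5.
No augmenting path remains; maximum matching = 5.
König certificate: {P1, P2, P4, P6, Q3} is a vertex cover of size 5 (every listed pair touches it), so no matching can be larger.

5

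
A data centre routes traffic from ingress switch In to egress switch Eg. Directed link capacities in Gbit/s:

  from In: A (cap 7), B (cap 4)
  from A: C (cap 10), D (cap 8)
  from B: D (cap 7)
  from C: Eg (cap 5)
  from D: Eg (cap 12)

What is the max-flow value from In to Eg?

Augment In→A→C→Eg: bottleneck 5, flow now 5.
Augment In→A→D→Eg: bottleneck 2, flow now 7.
Augment In→B→D→Eg: bottleneck 4, flow now 11.
No augmenting path remains; maximum flow = 11.
In the residual graph, reachable from In: {In}.
Min-cut edges: In→A (7), In→B (4); capacity 7 + 4 = 11.
This cut is saturated, so no flow can exceed 11.

11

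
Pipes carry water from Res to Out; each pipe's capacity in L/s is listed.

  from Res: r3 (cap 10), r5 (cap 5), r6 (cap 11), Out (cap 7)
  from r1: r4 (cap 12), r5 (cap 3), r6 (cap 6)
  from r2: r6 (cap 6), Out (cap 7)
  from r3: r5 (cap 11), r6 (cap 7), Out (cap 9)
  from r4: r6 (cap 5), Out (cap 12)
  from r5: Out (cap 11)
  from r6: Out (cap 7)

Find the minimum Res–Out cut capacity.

29

Augment Res→Out: bottleneck 7, flow now 7.
Augment Res→r3→Out: bottleneck 9, flow now 16.
Augment Res→r5→Out: bottleneck 5, flow now 21.
Augment Res→r6→Out: bottleneck 7, flow now 28.
Augment Res→r3→r5→Out: bottleneck 1, flow now 29.
No augmenting path remains; maximum flow = 29.
By max-flow min-cut, the minimum cut capacity equals the max flow.
In the residual graph, reachable from Res: {Res, r6}.
Min-cut edges: Res→r3 (10), Res→r5 (5), Res→Out (7), r6→Out (7); capacity 10 + 5 + 7 + 7 = 29.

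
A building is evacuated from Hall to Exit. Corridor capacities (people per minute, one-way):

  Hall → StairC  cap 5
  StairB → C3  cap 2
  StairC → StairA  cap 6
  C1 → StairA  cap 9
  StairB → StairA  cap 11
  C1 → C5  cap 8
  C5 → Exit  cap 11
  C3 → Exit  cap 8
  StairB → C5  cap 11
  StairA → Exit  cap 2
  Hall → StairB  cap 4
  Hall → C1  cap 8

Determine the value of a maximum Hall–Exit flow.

14

Augment Hall→StairC→StairA→Exit: bottleneck 2, flow now 2.
Augment Hall→StairB→C5→Exit: bottleneck 4, flow now 6.
Augment Hall→C1→C5→Exit: bottleneck 7, flow now 13.
Augment Hall→C1→C5→StairB→C3→Exit: bottleneck 1, flow now 14. (uses reverse residual edge)
No augmenting path remains; maximum flow = 14.
In the residual graph, reachable from Hall: {Hall, StairC, StairA}.
Min-cut edges: Hall→StairB (4), Hall→C1 (8), StairA→Exit (2); capacity 4 + 8 + 2 = 14.
This cut is saturated, so no flow can exceed 14.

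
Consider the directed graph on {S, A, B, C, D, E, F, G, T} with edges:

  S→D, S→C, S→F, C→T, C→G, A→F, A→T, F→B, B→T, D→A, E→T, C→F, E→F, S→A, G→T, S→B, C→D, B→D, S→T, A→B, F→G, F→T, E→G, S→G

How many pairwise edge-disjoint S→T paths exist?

Assign every edge capacity 1; by Menger, the answer equals the max flow.
Path S→T (+1); total 1.
Path S→A→T (+1); total 2.
Path S→B→T (+1); total 3.
Path S→C→T (+1); total 4.
Path S→F→T (+1); total 5.
Path S→G→T (+1); total 6.
No residual S→T path; max flow = 6.
Certifying cut of size 6: {A→T, B→T, F→T, G→T, S→C, S→T}.

6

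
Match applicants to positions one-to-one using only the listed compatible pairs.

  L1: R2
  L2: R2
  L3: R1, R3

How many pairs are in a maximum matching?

2

Unit-capacity flow: source→left, listed edges, right→sink; max matching = max flow.
Augmenting path L1→R2 (+1); matched 1.
Augmenting path L3→R1 (+1); matched 2.
No augmenting path remains; maximum matching = 2.
König certificate: {L3, R2} is a vertex cover of size 2 (every listed pair touches it), so no matching can be larger.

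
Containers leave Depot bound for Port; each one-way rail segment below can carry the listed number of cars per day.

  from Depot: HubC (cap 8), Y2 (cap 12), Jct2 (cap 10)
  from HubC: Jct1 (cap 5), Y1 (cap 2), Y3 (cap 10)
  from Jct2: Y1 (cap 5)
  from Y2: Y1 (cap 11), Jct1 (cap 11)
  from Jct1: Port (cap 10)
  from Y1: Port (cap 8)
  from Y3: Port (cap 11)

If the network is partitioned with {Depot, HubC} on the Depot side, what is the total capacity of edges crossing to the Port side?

39

Edges leaving {Depot, HubC}: Depot→Jct2 (10), Depot→Y2 (12), HubC→Jct1 (5), HubC→Y1 (2), HubC→Y3 (10).
Cut capacity = 10 + 12 + 5 + 2 + 10 = 39.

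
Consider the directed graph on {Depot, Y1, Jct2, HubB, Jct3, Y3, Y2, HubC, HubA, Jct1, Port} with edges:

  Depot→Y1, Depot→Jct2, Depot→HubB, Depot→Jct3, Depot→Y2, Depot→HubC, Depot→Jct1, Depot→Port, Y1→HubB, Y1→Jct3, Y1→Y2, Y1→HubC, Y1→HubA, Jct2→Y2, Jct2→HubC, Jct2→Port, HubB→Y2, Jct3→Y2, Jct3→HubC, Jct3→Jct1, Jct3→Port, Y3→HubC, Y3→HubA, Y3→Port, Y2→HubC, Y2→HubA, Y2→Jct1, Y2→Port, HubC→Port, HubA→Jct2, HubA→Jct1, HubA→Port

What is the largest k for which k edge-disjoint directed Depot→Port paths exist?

Assign every edge capacity 1; by Menger, the answer equals the max flow.
Path Depot→Port (+1); total 1.
Path Depot→Jct2→Port (+1); total 2.
Path Depot→Jct3→Port (+1); total 3.
Path Depot→Y2→Port (+1); total 4.
Path Depot→HubC→Port (+1); total 5.
Path Depot→Y1→HubA→Port (+1); total 6.
No residual Depot→Port path; max flow = 6.
Certifying cut of size 6: {Depot→Port, HubA→Port, HubC→Port, Jct2→Port, Jct3→Port, Y2→Port}.

6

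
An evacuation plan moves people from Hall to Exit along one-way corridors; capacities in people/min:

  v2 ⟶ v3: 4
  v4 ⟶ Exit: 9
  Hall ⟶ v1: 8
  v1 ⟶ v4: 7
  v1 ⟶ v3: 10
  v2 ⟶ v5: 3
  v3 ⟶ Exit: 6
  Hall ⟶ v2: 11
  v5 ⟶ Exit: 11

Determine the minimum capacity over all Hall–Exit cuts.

Augment Hall→v1→v3→Exit: bottleneck 6, flow now 6.
Augment Hall→v1→v4→Exit: bottleneck 2, flow now 8.
Augment Hall→v2→v5→Exit: bottleneck 3, flow now 11.
Augment Hall→v2→v3→v1→v4→Exit: bottleneck 4, flow now 15. (uses reverse residual edge)
No augmenting path remains; maximum flow = 15.
By max-flow min-cut, the minimum cut capacity equals the max flow.
In the residual graph, reachable from Hall: {Hall, v2}.
Min-cut edges: Hall→v1 (8), v2→v3 (4), v2→v5 (3); capacity 8 + 4 + 3 = 15.

15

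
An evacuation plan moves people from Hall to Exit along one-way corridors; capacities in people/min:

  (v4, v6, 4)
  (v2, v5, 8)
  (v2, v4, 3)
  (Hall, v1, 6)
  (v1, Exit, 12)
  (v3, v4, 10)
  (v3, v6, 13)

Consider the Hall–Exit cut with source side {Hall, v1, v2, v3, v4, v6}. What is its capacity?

Edges leaving {Hall, v1, v2, v3, v4, v6}: v1→Exit (12), v2→v5 (8).
Cut capacity = 12 + 8 = 20.

20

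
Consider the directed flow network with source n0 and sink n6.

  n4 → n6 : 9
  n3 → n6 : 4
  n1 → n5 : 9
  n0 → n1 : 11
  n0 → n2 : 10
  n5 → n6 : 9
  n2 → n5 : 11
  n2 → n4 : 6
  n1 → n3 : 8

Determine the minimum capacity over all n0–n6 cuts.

19

Augment n0→n1→n3→n6: bottleneck 4, flow now 4.
Augment n0→n1→n5→n6: bottleneck 7, flow now 11.
Augment n0→n2→n4→n6: bottleneck 6, flow now 17.
Augment n0→n2→n5→n6: bottleneck 2, flow now 19.
No augmenting path remains; maximum flow = 19.
By max-flow min-cut, the minimum cut capacity equals the max flow.
In the residual graph, reachable from n0: {n0, n1, n2, n3, n5}.
Min-cut edges: n2→n4 (6), n3→n6 (4), n5→n6 (9); capacity 6 + 4 + 9 = 19.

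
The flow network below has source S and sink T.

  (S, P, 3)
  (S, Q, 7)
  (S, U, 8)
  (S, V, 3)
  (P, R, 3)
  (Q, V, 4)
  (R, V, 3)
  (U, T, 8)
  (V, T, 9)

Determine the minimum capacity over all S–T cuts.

Augment S→U→T: bottleneck 8, flow now 8.
Augment S→V→T: bottleneck 3, flow now 11.
Augment S→Q→V→T: bottleneck 4, flow now 15.
Augment S→P→R→V→T: bottleneck 2, flow now 17.
No augmenting path remains; maximum flow = 17.
By max-flow min-cut, the minimum cut capacity equals the max flow.
In the residual graph, reachable from S: {S, P, Q, R, V}.
Min-cut edges: S→U (8), V→T (9); capacity 8 + 9 = 17.

17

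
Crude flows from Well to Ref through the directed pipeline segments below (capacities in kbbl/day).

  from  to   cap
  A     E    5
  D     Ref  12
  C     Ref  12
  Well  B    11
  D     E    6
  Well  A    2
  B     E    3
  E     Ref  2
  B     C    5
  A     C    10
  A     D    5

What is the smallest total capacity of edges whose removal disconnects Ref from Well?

Augment Well→A→C→Ref: bottleneck 2, flow now 2.
Augment Well→B→C→Ref: bottleneck 5, flow now 7.
Augment Well→B→E→Ref: bottleneck 2, flow now 9.
No augmenting path remains; maximum flow = 9.
By max-flow min-cut, the minimum cut capacity equals the max flow.
In the residual graph, reachable from Well: {Well, B, E}.
Min-cut edges: Well→A (2), B→C (5), E→Ref (2); capacity 2 + 5 + 2 = 9.

9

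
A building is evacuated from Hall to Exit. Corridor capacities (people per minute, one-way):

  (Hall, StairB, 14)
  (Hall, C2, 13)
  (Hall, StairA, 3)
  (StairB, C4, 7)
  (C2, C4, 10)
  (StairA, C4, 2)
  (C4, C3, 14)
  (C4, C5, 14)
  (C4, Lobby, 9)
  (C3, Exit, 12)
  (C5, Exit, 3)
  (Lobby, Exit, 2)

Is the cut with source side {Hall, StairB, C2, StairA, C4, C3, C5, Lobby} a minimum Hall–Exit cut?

Yes — it is a minimum cut (capacity 17).

Given cut capacity: 12 + 3 + 2 = 17.
Augment Hall→StairB→C4→C3→Exit: bottleneck 7, flow now 7.
Augment Hall→C2→C4→C3→Exit: bottleneck 5, flow now 12.
Augment Hall→C2→C4→C5→Exit: bottleneck 3, flow now 15.
Augment Hall→C2→C4→Lobby→Exit: bottleneck 2, flow now 17.
No augmenting path remains; maximum flow = 17.
Cut capacity 17 equals the max flow, so it is a minimum cut.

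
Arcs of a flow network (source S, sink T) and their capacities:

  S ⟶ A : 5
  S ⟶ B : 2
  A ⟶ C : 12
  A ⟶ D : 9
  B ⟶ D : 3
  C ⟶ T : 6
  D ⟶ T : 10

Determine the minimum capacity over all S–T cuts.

7

Augment S→A→C→T: bottleneck 5, flow now 5.
Augment S→B→D→T: bottleneck 2, flow now 7.
No augmenting path remains; maximum flow = 7.
By max-flow min-cut, the minimum cut capacity equals the max flow.
In the residual graph, reachable from S: {S}.
Min-cut edges: S→A (5), S→B (2); capacity 5 + 2 = 7.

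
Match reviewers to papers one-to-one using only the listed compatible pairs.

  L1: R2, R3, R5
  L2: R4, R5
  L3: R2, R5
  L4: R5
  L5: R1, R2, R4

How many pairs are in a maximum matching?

5

Unit-capacity flow: source→left, listed edges, right→sink; max matching = max flow.
Augmenting path L1→R2 (+1); matched 1.
Augmenting path L2→R4 (+1); matched 2.
Augmenting path L3→R5 (+1); matched 3.
Augmenting path L5→R1 (+1); matched 4.
Augmenting path L4→R5→L3→R2→L1→R3 (+1); matched 5.
No augmenting path remains; maximum matching = 5.
König certificate: {L1, L2, L3, L4, L5} is a vertex cover of size 5 (every listed pair touches it), so no matching can be larger.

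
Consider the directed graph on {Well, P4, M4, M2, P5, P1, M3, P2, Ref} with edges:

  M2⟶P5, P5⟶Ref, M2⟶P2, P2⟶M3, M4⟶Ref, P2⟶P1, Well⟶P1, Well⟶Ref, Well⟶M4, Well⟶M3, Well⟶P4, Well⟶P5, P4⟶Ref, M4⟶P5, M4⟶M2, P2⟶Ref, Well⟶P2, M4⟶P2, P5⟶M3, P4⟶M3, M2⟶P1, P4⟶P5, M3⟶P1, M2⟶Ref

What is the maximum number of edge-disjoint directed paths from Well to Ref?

Assign every edge capacity 1; by Menger, the answer equals the max flow.
Path Well→Ref (+1); total 1.
Path Well→P4→Ref (+1); total 2.
Path Well→M4→Ref (+1); total 3.
Path Well→P5→Ref (+1); total 4.
Path Well→P2→Ref (+1); total 5.
No residual Well→Ref path; max flow = 5.
Certifying cut of size 5: {Well→M4, Well→P2, Well→P4, Well→P5, Well→Ref}.

5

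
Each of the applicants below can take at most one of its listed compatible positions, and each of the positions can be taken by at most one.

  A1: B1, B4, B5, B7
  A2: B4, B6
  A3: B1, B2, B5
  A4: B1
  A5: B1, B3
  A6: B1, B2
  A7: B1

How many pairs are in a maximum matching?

Unit-capacity flow: source→left, listed edges, right→sink; max matching = max flow.
Augmenting path A1→B1 (+1); matched 1.
Augmenting path A2→B4 (+1); matched 2.
Augmenting path A3→B2 (+1); matched 3.
Augmenting path A5→B3 (+1); matched 4.
Augmenting path A4→B1→A1→B5 (+1); matched 5.
Augmenting path A6→B2→A3→B5→A1→B7 (+1); matched 6.
No augmenting path remains; maximum matching = 6.
König certificate: {A1, A2, A3, A5, A6, B1} is a vertex cover of size 6 (every listed pair touches it), so no matching can be larger.

6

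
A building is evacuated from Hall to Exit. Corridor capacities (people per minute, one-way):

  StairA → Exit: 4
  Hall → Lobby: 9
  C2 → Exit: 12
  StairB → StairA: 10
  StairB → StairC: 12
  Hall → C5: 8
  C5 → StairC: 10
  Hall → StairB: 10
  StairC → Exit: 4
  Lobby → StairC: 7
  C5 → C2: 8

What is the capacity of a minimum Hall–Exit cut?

16

Augment Hall→C5→C2→Exit: bottleneck 8, flow now 8.
Augment Hall→Lobby→StairC→Exit: bottleneck 4, flow now 12.
Augment Hall→StairB→StairA→Exit: bottleneck 4, flow now 16.
No augmenting path remains; maximum flow = 16.
By max-flow min-cut, the minimum cut capacity equals the max flow.
In the residual graph, reachable from Hall: {Hall, Lobby, StairB, StairA, StairC}.
Min-cut edges: Hall→C5 (8), StairA→Exit (4), StairC→Exit (4); capacity 8 + 4 + 4 = 16.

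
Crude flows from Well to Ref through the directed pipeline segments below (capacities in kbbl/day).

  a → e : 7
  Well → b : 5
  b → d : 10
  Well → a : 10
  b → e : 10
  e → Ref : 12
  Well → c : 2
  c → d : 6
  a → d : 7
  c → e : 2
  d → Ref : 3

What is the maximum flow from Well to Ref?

15

Augment Well→a→d→Ref: bottleneck 3, flow now 3.
Augment Well→a→e→Ref: bottleneck 7, flow now 10.
Augment Well→b→e→Ref: bottleneck 5, flow now 15.
No augmenting path remains; maximum flow = 15.
In the residual graph, reachable from Well: {Well, a, b, c, d, e}.
Min-cut edges: d→Ref (3), e→Ref (12); capacity 3 + 12 = 15.
This cut is saturated, so no flow can exceed 15.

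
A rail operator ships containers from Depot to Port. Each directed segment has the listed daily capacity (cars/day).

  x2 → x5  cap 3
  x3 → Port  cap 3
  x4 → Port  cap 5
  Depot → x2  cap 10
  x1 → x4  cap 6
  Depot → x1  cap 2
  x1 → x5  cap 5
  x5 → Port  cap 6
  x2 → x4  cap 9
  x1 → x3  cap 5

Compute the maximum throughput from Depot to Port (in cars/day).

10

Augment Depot→x1→x3→Port: bottleneck 2, flow now 2.
Augment Depot→x2→x4→Port: bottleneck 5, flow now 7.
Augment Depot→x2→x5→Port: bottleneck 3, flow now 10.
No augmenting path remains; maximum flow = 10.
In the residual graph, reachable from Depot: {Depot, x2, x4}.
Min-cut edges: Depot→x1 (2), x2→x5 (3), x4→Port (5); capacity 2 + 3 + 5 = 10.
This cut is saturated, so no flow can exceed 10.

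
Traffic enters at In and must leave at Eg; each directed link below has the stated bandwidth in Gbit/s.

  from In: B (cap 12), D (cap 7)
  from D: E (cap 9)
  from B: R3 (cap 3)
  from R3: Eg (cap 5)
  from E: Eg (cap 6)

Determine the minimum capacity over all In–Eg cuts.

9

Augment In→D→E→Eg: bottleneck 6, flow now 6.
Augment In→B→R3→Eg: bottleneck 3, flow now 9.
No augmenting path remains; maximum flow = 9.
By max-flow min-cut, the minimum cut capacity equals the max flow.
In the residual graph, reachable from In: {In, D, B, E}.
Min-cut edges: B→R3 (3), E→Eg (6); capacity 3 + 6 = 9.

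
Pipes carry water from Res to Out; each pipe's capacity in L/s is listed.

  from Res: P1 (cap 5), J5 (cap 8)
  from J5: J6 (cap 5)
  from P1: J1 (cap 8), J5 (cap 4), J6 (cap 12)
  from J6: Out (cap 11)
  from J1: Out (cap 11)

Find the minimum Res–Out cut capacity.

Augment Res→J5→J6→Out: bottleneck 5, flow now 5.
Augment Res→P1→J6→Out: bottleneck 5, flow now 10.
No augmenting path remains; maximum flow = 10.
By max-flow min-cut, the minimum cut capacity equals the max flow.
In the residual graph, reachable from Res: {Res, J5}.
Min-cut edges: Res→P1 (5), J5→J6 (5); capacity 5 + 5 = 10.

10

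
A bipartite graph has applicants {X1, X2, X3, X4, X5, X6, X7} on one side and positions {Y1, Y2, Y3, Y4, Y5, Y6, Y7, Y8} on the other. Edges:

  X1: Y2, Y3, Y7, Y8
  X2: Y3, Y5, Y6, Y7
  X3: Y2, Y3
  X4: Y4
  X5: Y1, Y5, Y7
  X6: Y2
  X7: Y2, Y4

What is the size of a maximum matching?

Unit-capacity flow: source→left, listed edges, right→sink; max matching = max flow.
Augmenting path X1→Y2 (+1); matched 1.
Augmenting path X2→Y3 (+1); matched 2.
Augmenting path X4→Y4 (+1); matched 3.
Augmenting path X5→Y1 (+1); matched 4.
Augmenting path X3→Y2→X1→Y7 (+1); matched 5.
Augmenting path X6→Y2→X3→Y3→X2→Y5 (+1); matched 6.
No augmenting path remains; maximum matching = 6.
König certificate: {X1, X2, X3, X5, Y2, Y4} is a vertex cover of size 6 (every listed pair touches it), so no matching can be larger.

6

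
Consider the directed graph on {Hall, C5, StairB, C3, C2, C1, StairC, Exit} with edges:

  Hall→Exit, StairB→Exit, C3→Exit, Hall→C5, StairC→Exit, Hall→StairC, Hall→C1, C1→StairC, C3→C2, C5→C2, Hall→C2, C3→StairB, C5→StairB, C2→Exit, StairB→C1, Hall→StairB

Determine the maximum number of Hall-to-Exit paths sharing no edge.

Assign every edge capacity 1; by Menger, the answer equals the max flow.
Path Hall→Exit (+1); total 1.
Path Hall→StairB→Exit (+1); total 2.
Path Hall→C2→Exit (+1); total 3.
Path Hall→StairC→Exit (+1); total 4.
No residual Hall→Exit path; max flow = 4.
Certifying cut of size 4: {C2→Exit, Hall→Exit, StairB→Exit, StairC→Exit}.

4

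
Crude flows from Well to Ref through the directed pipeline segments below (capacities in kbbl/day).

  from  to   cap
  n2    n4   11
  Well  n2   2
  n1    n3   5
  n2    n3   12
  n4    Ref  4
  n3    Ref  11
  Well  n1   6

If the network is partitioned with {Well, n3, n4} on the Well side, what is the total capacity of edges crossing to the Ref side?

Edges leaving {Well, n3, n4}: Well→n1 (6), Well→n2 (2), n3→Ref (11), n4→Ref (4).
Cut capacity = 6 + 2 + 11 + 4 = 23.

23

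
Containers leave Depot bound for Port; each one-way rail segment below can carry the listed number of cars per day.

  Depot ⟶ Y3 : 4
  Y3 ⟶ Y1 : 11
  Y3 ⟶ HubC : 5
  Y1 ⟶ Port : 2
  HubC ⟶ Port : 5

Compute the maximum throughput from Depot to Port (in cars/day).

Augment Depot→Y3→Y1→Port: bottleneck 2, flow now 2.
Augment Depot→Y3→HubC→Port: bottleneck 2, flow now 4.
No augmenting path remains; maximum flow = 4.
In the residual graph, reachable from Depot: {Depot}.
Min-cut edges: Depot→Y3 (4); capacity 4 = 4.
This cut is saturated, so no flow can exceed 4.

4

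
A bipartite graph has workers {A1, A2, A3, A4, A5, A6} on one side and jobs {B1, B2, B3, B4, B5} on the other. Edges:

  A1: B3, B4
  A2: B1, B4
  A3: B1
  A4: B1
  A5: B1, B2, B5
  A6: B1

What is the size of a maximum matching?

Unit-capacity flow: source→left, listed edges, right→sink; max matching = max flow.
Augmenting path A1→B3 (+1); matched 1.
Augmenting path A2→B1 (+1); matched 2.
Augmenting path A5→B2 (+1); matched 3.
Augmenting path A3→B1→A2→B4 (+1); matched 4.
No augmenting path remains; maximum matching = 4.
König certificate: {A1, A2, A5, B1} is a vertex cover of size 4 (every listed pair touches it), so no matching can be larger.

4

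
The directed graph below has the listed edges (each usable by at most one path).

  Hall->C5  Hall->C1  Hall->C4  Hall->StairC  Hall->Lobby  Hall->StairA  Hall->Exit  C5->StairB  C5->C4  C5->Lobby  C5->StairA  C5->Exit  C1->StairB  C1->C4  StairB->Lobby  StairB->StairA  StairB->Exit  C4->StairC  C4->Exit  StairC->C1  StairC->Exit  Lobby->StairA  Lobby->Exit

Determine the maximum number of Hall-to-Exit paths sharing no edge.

Assign every edge capacity 1; by Menger, the answer equals the max flow.
Path Hall→Exit (+1); total 1.
Path Hall→C5→Exit (+1); total 2.
Path Hall→C4→Exit (+1); total 3.
Path Hall→StairC→Exit (+1); total 4.
Path Hall→Lobby→Exit (+1); total 5.
Path Hall→C1→StairB→Exit (+1); total 6.
No residual Hall→Exit path; max flow = 6.
Certifying cut of size 6: {Hall→C1, Hall→C4, Hall→C5, Hall→Exit, Hall→Lobby, Hall→StairC}.

6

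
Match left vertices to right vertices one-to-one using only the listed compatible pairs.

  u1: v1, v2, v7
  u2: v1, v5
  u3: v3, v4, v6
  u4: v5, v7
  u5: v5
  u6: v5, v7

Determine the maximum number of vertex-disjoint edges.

Unit-capacity flow: source→left, listed edges, right→sink; max matching = max flow.
Augmenting path u1→v1 (+1); matched 1.
Augmenting path u2→v5 (+1); matched 2.
Augmenting path u3→v3 (+1); matched 3.
Augmenting path u4→v7 (+1); matched 4.
Augmenting path u5→v5→u2→v1→u1→v2 (+1); matched 5.
No augmenting path remains; maximum matching = 5.
König certificate: {u1, u2, u3, v5, v7} is a vertex cover of size 5 (every listed pair touches it), so no matching can be larger.

5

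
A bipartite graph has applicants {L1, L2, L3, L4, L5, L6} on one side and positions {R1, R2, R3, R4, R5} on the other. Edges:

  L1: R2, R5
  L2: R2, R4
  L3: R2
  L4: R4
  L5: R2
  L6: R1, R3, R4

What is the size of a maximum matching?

4

Unit-capacity flow: source→left, listed edges, right→sink; max matching = max flow.
Augmenting path L1→R2 (+1); matched 1.
Augmenting path L2→R4 (+1); matched 2.
Augmenting path L6→R1 (+1); matched 3.
Augmenting path L3→R2→L1→R5 (+1); matched 4.
No augmenting path remains; maximum matching = 4.
König certificate: {L1, L6, R2, R4} is a vertex cover of size 4 (every listed pair touches it), so no matching can be larger.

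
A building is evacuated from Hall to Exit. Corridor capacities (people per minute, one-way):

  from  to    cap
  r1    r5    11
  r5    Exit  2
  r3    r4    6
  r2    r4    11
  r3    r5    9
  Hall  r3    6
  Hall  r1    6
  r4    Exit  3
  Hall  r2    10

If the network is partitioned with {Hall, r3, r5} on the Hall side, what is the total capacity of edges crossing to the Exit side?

Edges leaving {Hall, r3, r5}: Hall→r1 (6), Hall→r2 (10), r3→r4 (6), r5→Exit (2).
Cut capacity = 6 + 10 + 6 + 2 = 24.

24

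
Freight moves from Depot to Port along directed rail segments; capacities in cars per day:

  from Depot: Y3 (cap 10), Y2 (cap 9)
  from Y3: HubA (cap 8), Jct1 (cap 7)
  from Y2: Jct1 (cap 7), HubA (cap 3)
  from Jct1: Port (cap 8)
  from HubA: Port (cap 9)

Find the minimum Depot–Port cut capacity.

17

Augment Depot→Y3→Jct1→Port: bottleneck 7, flow now 7.
Augment Depot→Y3→HubA→Port: bottleneck 3, flow now 10.
Augment Depot→Y2→Jct1→Port: bottleneck 1, flow now 11.
Augment Depot→Y2→HubA→Port: bottleneck 3, flow now 14.
Augment Depot→Y2→Jct1→Y3→HubA→Port: bottleneck 3, flow now 17. (uses reverse residual edge)
No augmenting path remains; maximum flow = 17.
By max-flow min-cut, the minimum cut capacity equals the max flow.
In the residual graph, reachable from Depot: {Depot, Y3, Y2, Jct1, HubA}.
Min-cut edges: Jct1→Port (8), HubA→Port (9); capacity 8 + 9 = 17.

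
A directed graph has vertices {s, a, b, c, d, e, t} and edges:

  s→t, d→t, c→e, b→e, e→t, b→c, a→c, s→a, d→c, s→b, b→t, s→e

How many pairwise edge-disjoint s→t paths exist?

Assign every edge capacity 1; by Menger, the answer equals the max flow.
Path s→t (+1); total 1.
Path s→b→t (+1); total 2.
Path s→e→t (+1); total 3.
No residual s→t path; max flow = 3.
Certifying cut of size 3: {e→t, s→b, s→t}.

3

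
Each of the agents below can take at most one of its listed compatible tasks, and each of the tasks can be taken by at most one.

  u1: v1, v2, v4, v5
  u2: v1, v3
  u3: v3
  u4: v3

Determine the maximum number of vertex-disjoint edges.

3

Unit-capacity flow: source→left, listed edges, right→sink; max matching = max flow.
Augmenting path u1→v1 (+1); matched 1.
Augmenting path u2→v3 (+1); matched 2.
Augmenting path u3→v3→u2→v1→u1→v2 (+1); matched 3.
No augmenting path remains; maximum matching = 3.
König certificate: {u1, u2, v3} is a vertex cover of size 3 (every listed pair touches it), so no matching can be larger.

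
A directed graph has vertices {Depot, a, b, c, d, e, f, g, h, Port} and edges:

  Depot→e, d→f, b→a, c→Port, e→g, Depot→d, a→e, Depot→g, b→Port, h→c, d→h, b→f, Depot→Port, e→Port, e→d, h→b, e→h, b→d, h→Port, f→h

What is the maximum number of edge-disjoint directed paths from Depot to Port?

3

Assign every edge capacity 1; by Menger, the answer equals the max flow.
Path Depot→Port (+1); total 1.
Path Depot→e→Port (+1); total 2.
Path Depot→d→h→Port (+1); total 3.
No residual Depot→Port path; max flow = 3.
Certifying cut of size 3: {Depot→Port, Depot→d, Depot→e}.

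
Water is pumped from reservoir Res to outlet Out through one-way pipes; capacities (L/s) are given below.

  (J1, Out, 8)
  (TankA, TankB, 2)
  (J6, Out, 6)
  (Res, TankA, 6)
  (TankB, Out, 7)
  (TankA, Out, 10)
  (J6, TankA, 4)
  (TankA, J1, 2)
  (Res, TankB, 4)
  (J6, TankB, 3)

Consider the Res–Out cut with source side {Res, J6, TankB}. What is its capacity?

23

Edges leaving {Res, J6, TankB}: Res→TankA (6), J6→TankA (4), J6→Out (6), TankB→Out (7).
Cut capacity = 6 + 4 + 6 + 7 = 23.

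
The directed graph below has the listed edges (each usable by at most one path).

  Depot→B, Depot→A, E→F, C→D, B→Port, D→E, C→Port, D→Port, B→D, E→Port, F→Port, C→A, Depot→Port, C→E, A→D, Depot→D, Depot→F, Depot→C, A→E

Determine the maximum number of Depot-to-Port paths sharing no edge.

6

Assign every edge capacity 1; by Menger, the answer equals the max flow.
Path Depot→Port (+1); total 1.
Path Depot→B→Port (+1); total 2.
Path Depot→C→Port (+1); total 3.
Path Depot→D→Port (+1); total 4.
Path Depot→F→Port (+1); total 5.
Path Depot→A→E→Port (+1); total 6.
No residual Depot→Port path; max flow = 6.
Certifying cut of size 6: {Depot→A, Depot→B, Depot→C, Depot→D, Depot→F, Depot→Port}.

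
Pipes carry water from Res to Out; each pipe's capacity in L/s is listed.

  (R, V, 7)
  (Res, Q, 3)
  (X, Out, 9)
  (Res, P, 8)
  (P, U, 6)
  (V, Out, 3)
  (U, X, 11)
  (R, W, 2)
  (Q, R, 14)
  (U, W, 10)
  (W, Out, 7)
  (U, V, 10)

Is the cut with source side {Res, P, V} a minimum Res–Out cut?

Given cut capacity: 3 + 6 + 3 = 12.
Augment Res→P→U→V→Out: bottleneck 3, flow now 3.
Augment Res→P→U→W→Out: bottleneck 3, flow now 6.
Augment Res→Q→R→W→Out: bottleneck 2, flow now 8.
Augment Res→Q→R→V→U→W→Out: bottleneck 1, flow now 9. (uses reverse residual edge)
No augmenting path remains; maximum flow = 9.
In the residual graph, reachable from Res: {Res, P}.
Min-cut edges: Res→Q (3), P→U (6); capacity 3 + 6 = 9.
Cut capacity 12 exceeds the max flow 9, so it is not minimum.

No — its capacity is 12, but the minimum cut has capacity 9.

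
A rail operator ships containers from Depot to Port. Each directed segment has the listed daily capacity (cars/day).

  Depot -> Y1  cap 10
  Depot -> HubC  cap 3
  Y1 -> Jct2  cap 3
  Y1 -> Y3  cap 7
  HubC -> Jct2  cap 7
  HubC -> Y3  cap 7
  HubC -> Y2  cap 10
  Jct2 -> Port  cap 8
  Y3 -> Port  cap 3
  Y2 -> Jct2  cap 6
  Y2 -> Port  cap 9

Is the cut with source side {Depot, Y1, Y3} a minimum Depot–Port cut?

Given cut capacity: 3 + 3 + 3 = 9.
Augment Depot→Y1→Jct2→Port: bottleneck 3, flow now 3.
Augment Depot→Y1→Y3→Port: bottleneck 3, flow now 6.
Augment Depot→HubC→Jct2→Port: bottleneck 3, flow now 9.
No augmenting path remains; maximum flow = 9.
Cut capacity 9 equals the max flow, so it is a minimum cut.

Yes — it is a minimum cut (capacity 9).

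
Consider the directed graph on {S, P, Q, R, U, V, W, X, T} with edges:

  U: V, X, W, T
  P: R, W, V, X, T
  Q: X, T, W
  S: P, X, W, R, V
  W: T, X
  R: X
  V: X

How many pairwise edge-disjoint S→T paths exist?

2

Assign every edge capacity 1; by Menger, the answer equals the max flow.
Path S→P→T (+1); total 1.
Path S→W→T (+1); total 2.
No residual S→T path; max flow = 2.
Certifying cut of size 2: {S→P, S→W}.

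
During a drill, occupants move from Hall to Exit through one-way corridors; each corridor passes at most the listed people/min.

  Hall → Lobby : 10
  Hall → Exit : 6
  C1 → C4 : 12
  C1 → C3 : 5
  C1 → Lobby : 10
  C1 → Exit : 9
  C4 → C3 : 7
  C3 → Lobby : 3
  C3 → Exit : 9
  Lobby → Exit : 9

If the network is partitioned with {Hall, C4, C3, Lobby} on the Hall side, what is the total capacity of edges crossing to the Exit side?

24

Edges leaving {Hall, C4, C3, Lobby}: Hall→Exit (6), C3→Exit (9), Lobby→Exit (9).
Cut capacity = 6 + 9 + 9 = 24.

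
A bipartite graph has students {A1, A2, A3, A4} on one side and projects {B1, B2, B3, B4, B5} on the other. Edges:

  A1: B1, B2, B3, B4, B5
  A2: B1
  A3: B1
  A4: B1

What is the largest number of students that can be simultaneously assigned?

Unit-capacity flow: source→left, listed edges, right→sink; max matching = max flow.
Augmenting path A1→B1 (+1); matched 1.
Augmenting path A2→B1→A1→B2 (+1); matched 2.
No augmenting path remains; maximum matching = 2.
König certificate: {A1, B1} is a vertex cover of size 2 (every listed pair touches it), so no matching can be larger.

2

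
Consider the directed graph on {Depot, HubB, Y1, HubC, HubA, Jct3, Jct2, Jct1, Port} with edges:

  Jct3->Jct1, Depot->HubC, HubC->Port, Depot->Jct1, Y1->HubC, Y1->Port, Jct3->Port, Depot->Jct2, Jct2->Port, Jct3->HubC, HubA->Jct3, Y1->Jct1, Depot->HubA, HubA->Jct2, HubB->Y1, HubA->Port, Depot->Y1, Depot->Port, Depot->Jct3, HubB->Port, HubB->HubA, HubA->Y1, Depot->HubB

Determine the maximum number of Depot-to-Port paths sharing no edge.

Assign every edge capacity 1; by Menger, the answer equals the max flow.
Path Depot→Port (+1); total 1.
Path Depot→HubB→Port (+1); total 2.
Path Depot→Y1→Port (+1); total 3.
Path Depot→HubC→Port (+1); total 4.
Path Depot→HubA→Port (+1); total 5.
Path Depot→Jct3→Port (+1); total 6.
Path Depot→Jct2→Port (+1); total 7.
No residual Depot→Port path; max flow = 7.
Certifying cut of size 7: {Depot→HubA, Depot→HubB, Depot→HubC, Depot→Jct2, Depot→Jct3, Depot→Port, Depot→Y1}.

7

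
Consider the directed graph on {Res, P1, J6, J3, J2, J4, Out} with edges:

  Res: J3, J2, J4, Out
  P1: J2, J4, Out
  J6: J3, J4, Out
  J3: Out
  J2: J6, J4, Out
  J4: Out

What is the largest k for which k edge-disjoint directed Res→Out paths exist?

4

Assign every edge capacity 1; by Menger, the answer equals the max flow.
Path Res→Out (+1); total 1.
Path Res→J3→Out (+1); total 2.
Path Res→J2→Out (+1); total 3.
Path Res→J4→Out (+1); total 4.
No residual Res→Out path; max flow = 4.
Certifying cut of size 4: {Res→J2, Res→J3, Res→J4, Res→Out}.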